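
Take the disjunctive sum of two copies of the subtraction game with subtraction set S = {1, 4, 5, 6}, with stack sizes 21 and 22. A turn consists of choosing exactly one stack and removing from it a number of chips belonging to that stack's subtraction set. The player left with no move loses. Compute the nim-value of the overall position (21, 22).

All stacks use S = {1, 4, 5, 6}:
G(0) = 0
G(1) = mex{0} = 1
G(2) = mex{1} = 0
G(3) = mex{0} = 1
G(4) = mex{1,0} = 2
G(5) = mex{2,1,0} = 3
G(6) = mex{3,0,1,0} = 2
G(7) = mex{2,1,0,1} = 3
G(8) = mex{3,2,1,0} = 4
G(9) = mex{4,3,2,1} = 0
G(10) = mex{0,2,3,2} = 1
G(11) = mex{1,3,2,3} = 0
G(12) = mex{0,4,3,2} = 1
G(13) = mex{1,0,4,3} = 2
G(14) = mex{2,1,0,4} = 3
G(15) = mex{3,0,1,0} = 2
G(16) = mex{2,1,0,1} = 3
G(17) = mex{3,2,1,0} = 4
G(18) = mex{4,3,2,1} = 0
G(19) = mex{0,2,3,2} = 1
G(20) = mex{1,3,2,3} = 0
G(21) = mex{0,4,3,2} = 1
G(22) = mex{1,0,4,3} = 2
Stack A: G(21) = 1.
Stack B: G(22) = 2.
Combined Grundy value = 1 ⊕ 2 = 3.

3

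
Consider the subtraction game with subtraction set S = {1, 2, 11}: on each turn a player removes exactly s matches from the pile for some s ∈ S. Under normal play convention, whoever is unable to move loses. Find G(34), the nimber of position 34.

G(0) = 0
G(1) = mex{0} = 1
G(2) = mex{1,0} = 2
G(3) = mex{2,1} = 0
G(4) = mex{0,2} = 1
G(5) = mex{1,0} = 2
G(6) = mex{2,1} = 0
G(7) = mex{0,2} = 1
G(8) = mex{1,0} = 2
G(9) = mex{2,1} = 0
G(10) = mex{0,2} = 1
G(11) = mex{1,0,0} = 2
G(12) = mex{2,1,1} = 0
G(13) = mex{0,2,2} = 1
G(14) = mex{1,0,0} = 2
G(15) = mex{2,1,1} = 0
G(16) = mex{0,2,2} = 1
G(17) = mex{1,0,0} = 2
G(18) = mex{2,1,1} = 0
G(19) = mex{0,2,2} = 1
G(20) = mex{1,0,0} = 2
G(21) = mex{2,1,1} = 0
G(22) = mex{0,2,2} = 1
G(23) = mex{1,0,0} = 2
G(24) = mex{2,1,1} = 0
G(25) = mex{0,2,2} = 1
G(26) = mex{1,0,0} = 2
G(27) = mex{2,1,1} = 0
G(28) = mex{0,2,2} = 1
G(29) = mex{1,0,0} = 2
G(30) = mex{2,1,1} = 0
G(31) = mex{0,2,2} = 1
G(32) = mex{1,0,0} = 2
G(33) = mex{2,1,1} = 0
G(34) = mex{0,2,2} = 1

1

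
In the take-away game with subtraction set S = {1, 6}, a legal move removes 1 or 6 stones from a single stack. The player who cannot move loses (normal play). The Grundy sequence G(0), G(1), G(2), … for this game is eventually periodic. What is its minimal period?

G(0) = 0
G(1) = mex{0} = 1
G(2) = mex{1} = 0
G(3) = mex{0} = 1
G(4) = mex{1} = 0
G(5) = mex{0} = 1
G(6) = mex{1,0} = 2
G(7) = mex{2,1} = 0
G(8) = mex{0,0} = 1
G(9) = mex{1,1} = 0
G(10) = mex{0,0} = 1
G(11) = mex{1,1} = 0
G(12) = mex{0,2} = 1
G(13) = mex{1,0} = 2
G(14) = mex{2,1} = 0
G(15) = mex{0,0} = 1
G(n+7) = G(n) holds for n = 0,…,5 (a full window of length max(S) = 6), so the sequence is purely periodic with period 7.

7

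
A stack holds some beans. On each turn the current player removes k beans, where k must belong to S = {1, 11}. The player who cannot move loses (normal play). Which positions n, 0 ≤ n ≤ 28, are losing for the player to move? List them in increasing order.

n :  0  1  2  3  4  5  6  7  8  9 10 11 12 13 14 15 16 17 18 19 20 21 22 23 24 25 26 27 28
G :  0  1  0  1  0  1  0  1  0  1  0  1  0  1  0  1  0  1  0  1  0  1  0  1  0  1  0  1  0
P-positions are exactly the n with G(n) = 0.

0, 2, 4, 6, 8, 10, 12, 14, 16, 18, 20, 22, 24, 26, 28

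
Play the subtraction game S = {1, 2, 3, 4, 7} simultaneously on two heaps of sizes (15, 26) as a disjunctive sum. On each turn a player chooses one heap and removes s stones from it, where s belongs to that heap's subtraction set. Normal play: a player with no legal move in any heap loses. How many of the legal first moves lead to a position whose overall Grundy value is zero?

2

All heaps use S = {1, 2, 3, 4, 7}:
G(0) = 0
G(1) = mex{0} = 1
G(2) = mex{1,0} = 2
G(3) = mex{2,1,0} = 3
G(4) = mex{3,2,1,0} = 4
G(5) = mex{4,3,2,1} = 0
G(6) = mex{0,4,3,2} = 1
G(7) = mex{1,0,4,3,0} = 2
G(8) = mex{2,1,0,4,1} = 3
G(9) = mex{3,2,1,0,2} = 4
G(10) = mex{4,3,2,1,3} = 0
G(11) = mex{0,4,3,2,4} = 1
G(12) = mex{1,0,4,3,0} = 2
G(13) = mex{2,1,0,4,1} = 3
G(14) = mex{3,2,1,0,2} = 4
G(15) = mex{4,3,2,1,3} = 0
G(16) = mex{0,4,3,2,4} = 1
G(17) = mex{1,0,4,3,0} = 2
G(18) = mex{2,1,0,4,1} = 3
G(19) = mex{3,2,1,0,2} = 4
G(20) = mex{4,3,2,1,3} = 0
G(21) = mex{0,4,3,2,4} = 1
G(22) = mex{1,0,4,3,0} = 2
G(23) = mex{2,1,0,4,1} = 3
G(24) = mex{3,2,1,0,2} = 4
G(25) = mex{4,3,2,1,3} = 0
G(26) = mex{0,4,3,2,4} = 1
Heap A: G(15) = 0.
Heap B: G(26) = 1.
Combined Grundy value = 0 ⊕ 1 = 1.
A winning move leaves total XOR = 0, i.e. changes one component's Grundy value g to g ⊕ X where X is the current total.
Heap A: need g' = 0⊕1 = 1. Options: 15−1→G=4, 15−2→G=3, 15−3→G=2, 15−4→G=1, 15−7→G=3. Hits: 1.
Heap B: need g' = 1⊕1 = 0. Options: 26−1→G=0, 26−2→G=4, 26−3→G=3, 26−4→G=2, 26−7→G=4. Hits: 1.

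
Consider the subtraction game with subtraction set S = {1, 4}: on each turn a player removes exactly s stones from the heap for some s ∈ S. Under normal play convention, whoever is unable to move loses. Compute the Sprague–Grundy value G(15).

n :  0  1  2  3  4  5  6  7  8  9 10 11 12 13 14 15
G :  0  1  0  1  2  0  1  0  1  2  0  1  0  1  2  0

0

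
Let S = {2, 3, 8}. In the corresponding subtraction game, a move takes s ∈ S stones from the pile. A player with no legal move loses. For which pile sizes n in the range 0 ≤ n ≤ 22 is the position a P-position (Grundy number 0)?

0, 1, 5, 6, 10, 11, 15, 16, 20, 21

n :  0  1  2  3  4  5  6  7  8  9 10 11 12 13 14 15 16 17 18 19 20 21 22
G :  0  0  1  1  2  0  0  1  1  2  0  0  1  1  2  0  0  1  1  2  0  0  1
P-positions are exactly the n with G(n) = 0.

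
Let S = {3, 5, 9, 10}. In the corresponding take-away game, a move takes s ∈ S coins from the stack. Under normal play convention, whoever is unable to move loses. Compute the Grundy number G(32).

n :  0  1  2  3  4  5  6  7  8  9 10 11 12 13 14 15 16 17 18 19 20 21 22 23 24 25 26 27 28 29 30 31 32
G :  0  0  0  1  1  1  2  2  0  3  3  1  4  2  0  0  0  1  1  1  2  2  0  3  3  1  4  2  0  0  0  1  1

1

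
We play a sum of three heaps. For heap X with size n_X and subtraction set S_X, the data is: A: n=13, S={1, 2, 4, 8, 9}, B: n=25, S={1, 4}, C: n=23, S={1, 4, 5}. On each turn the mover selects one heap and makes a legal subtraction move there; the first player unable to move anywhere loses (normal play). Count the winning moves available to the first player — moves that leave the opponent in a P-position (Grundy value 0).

3

Heap A, S = {1, 2, 4, 8, 9}:
n :  0  1  2  3  4  5  6  7  8  9 10 11 12 13
G :  0  1  2  0  1  2  0  1  2  3  4  5  3  0
G_A(13) = 0.
Heap B, S = {1, 4}:
n :  0  1  2  3  4  5  6  7  8  9 10 11 12 13 14 15 16 17 18 19 20 21 22 23 24 25
G :  0  1  0  1  2  0  1  0  1  2  0  1  0  1  2  0  1  0  1  2  0  1  0  1  2  0
G_B(25) = 0.
Heap C, S = {1, 4, 5}:
G(0) = 0
G(1) = mex{0} = 1
G(2) = mex{1} = 0
G(3) = mex{0} = 1
G(4) = mex{1,0} = 2
G(5) = mex{2,1,0} = 3
G(6) = mex{3,0,1} = 2
G(7) = mex{2,1,0} = 3
G(8) = mex{3,2,1} = 0
G(9) = mex{0,3,2} = 1
G(10) = mex{1,2,3} = 0
G(11) = mex{0,3,2} = 1
G(12) = mex{1,0,3} = 2
G(13) = mex{2,1,0} = 3
G(14) = mex{3,0,1} = 2
G(15) = mex{2,1,0} = 3
G(16) = mex{3,2,1} = 0
G(17) = mex{0,3,2} = 1
G(18) = mex{1,2,3} = 0
G(19) = mex{0,3,2} = 1
G(20) = mex{1,0,3} = 2
G(21) = mex{2,1,0} = 3
G(22) = mex{3,0,1} = 2
G(23) = mex{2,1,0} = 3
G_C(23) = 3.
Combined Grundy value = 0 ⊕ 0 ⊕ 3 = 3.
A winning move leaves total XOR = 0, i.e. changes one component's Grundy value g to g ⊕ X where X is the current total.
Heap A: need g' = 0⊕3 = 3. Options: 13−1→G=3, 13−2→G=5, 13−4→G=3, 13−8→G=2, 13−9→G=1. Hits: 2.
Heap B: need g' = 0⊕3 = 3. Options: 25−1→G=2, 25−4→G=1. Hits: 0.
Heap C: need g' = 3⊕3 = 0. Options: 23−1→G=2, 23−4→G=1, 23−5→G=0. Hits: 1.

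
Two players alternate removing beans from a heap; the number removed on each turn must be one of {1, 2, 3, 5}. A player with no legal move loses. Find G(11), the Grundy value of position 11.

3

n :  0  1  2  3  4  5  6  7  8  9 10 11
G :  0  1  2  3  0  1  2  3  0  1  2  3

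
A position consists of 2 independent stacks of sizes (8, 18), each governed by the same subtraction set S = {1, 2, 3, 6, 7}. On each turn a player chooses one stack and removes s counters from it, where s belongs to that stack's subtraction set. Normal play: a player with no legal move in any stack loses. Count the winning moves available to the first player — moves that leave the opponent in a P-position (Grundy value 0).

All stacks use S = {1, 2, 3, 6, 7}:
G(0) = 0
G(1) = mex{0} = 1
G(2) = mex{1,0} = 2
G(3) = mex{2,1,0} = 3
G(4) = mex{3,2,1} = 0
G(5) = mex{0,3,2} = 1
G(6) = mex{1,0,3,0} = 2
G(7) = mex{2,1,0,1,0} = 3
G(8) = mex{3,2,1,2,1} = 0
G(9) = mex{0,3,2,3,2} = 1
G(10) = mex{1,0,3,0,3} = 2
G(11) = mex{2,1,0,1,0} = 3
G(12) = mex{3,2,1,2,1} = 0
G(13) = mex{0,3,2,3,2} = 1
G(14) = mex{1,0,3,0,3} = 2
G(15) = mex{2,1,0,1,0} = 3
G(16) = mex{3,2,1,2,1} = 0
G(17) = mex{0,3,2,3,2} = 1
G(18) = mex{1,0,3,0,3} = 2
Stack A: G(8) = 0.
Stack B: G(18) = 2.
Combined Grundy value = 0 ⊕ 2 = 2.
A winning move leaves total XOR = 0, i.e. changes one component's Grundy value g to g ⊕ X where X is the current total.
Stack A: need g' = 0⊕2 = 2. Options: 8−1→G=3, 8−2→G=2, 8−3→G=1, 8−6→G=2, 8−7→G=1. Hits: 2.
Stack B: need g' = 2⊕2 = 0. Options: 18−1→G=1, 18−2→G=0, 18−3→G=3, 18−6→G=0, 18−7→G=3. Hits: 2.

4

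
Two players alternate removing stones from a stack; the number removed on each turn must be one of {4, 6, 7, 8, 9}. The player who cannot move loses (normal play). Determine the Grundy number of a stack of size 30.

1

n :  0  1  2  3  4  5  6  7  8  9 10 11 12 13 14 15 16 17 18 19 20 21 22 23 24 25 26 27 28 29 30
G :  0  0  0  0  1  1  1  1  2  2  2  2  3  0  0  0  0  1  1  1  1  2  2  2  2  3  0  0  0  0  1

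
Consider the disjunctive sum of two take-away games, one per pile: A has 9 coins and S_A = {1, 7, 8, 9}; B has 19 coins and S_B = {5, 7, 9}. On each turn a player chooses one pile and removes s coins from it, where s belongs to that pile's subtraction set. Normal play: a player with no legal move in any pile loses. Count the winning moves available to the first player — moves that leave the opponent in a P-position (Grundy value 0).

1

Pile A, S = {1, 7, 8, 9}:
G(0) = 0
G(1) = mex{0} = 1
G(2) = mex{1} = 0
G(3) = mex{0} = 1
G(4) = mex{1} = 0
G(5) = mex{0} = 1
G(6) = mex{1} = 0
G(7) = mex{0,0} = 1
G(8) = mex{1,1,0} = 2
G(9) = mex{2,0,1,0} = 3
G_A(9) = 3.
Pile B, S = {5, 7, 9}:
n :  0  1  2  3  4  5  6  7  8  9 10 11 12 13 14 15 16 17 18 19
G :  0  0  0  0  0  1  1  1  1  1  2  2  2  2  0  0  0  0  0  1
G_B(19) = 1.
Combined Grundy value = 3 ⊕ 1 = 2.
A winning move leaves total XOR = 0, i.e. changes one component's Grundy value g to g ⊕ X where X is the current total.
Pile A: need g' = 3⊕2 = 1. Options: 9−1→G=2, 9−7→G=0, 9−8→G=1, 9−9→G=0. Hits: 1.
Pile B: need g' = 1⊕2 = 3. Options: 19−5→G=0, 19−7→G=2, 19−9→G=2. Hits: 0.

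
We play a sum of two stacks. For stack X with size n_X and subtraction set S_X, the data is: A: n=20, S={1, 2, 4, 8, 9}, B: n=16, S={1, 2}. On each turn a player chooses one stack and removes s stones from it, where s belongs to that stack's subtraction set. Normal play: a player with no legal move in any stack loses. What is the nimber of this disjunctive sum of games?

Stack A, S = {1, 2, 4, 8, 9}:
G(0) = 0
G(1) = mex{0} = 1
G(2) = mex{1,0} = 2
G(3) = mex{2,1} = 0
G(4) = mex{0,2,0} = 1
G(5) = mex{1,0,1} = 2
G(6) = mex{2,1,2} = 0
G(7) = mex{0,2,0} = 1
G(8) = mex{1,0,1,0} = 2
G(9) = mex{2,1,2,1,0} = 3
G(10) = mex{3,2,0,2,1} = 4
G(11) = mex{4,3,1,0,2} = 5
G(12) = mex{5,4,2,1,0} = 3
G(13) = mex{3,5,3,2,1} = 0
G(14) = mex{0,3,4,0,2} = 1
G(15) = mex{1,0,5,1,0} = 2
G(16) = mex{2,1,3,2,1} = 0
G(17) = mex{0,2,0,3,2} = 1
G(18) = mex{1,0,1,4,3} = 2
G(19) = mex{2,1,2,5,4} = 0
G(20) = mex{0,2,0,3,5} = 1
G_A(20) = 1.
Stack B, S = {1, 2}:
G(0) = 0
G(1) = mex{0} = 1
G(2) = mex{1,0} = 2
G(3) = mex{2,1} = 0
G(4) = mex{0,2} = 1
G(5) = mex{1,0} = 2
G(6) = mex{2,1} = 0
G(7) = mex{0,2} = 1
G(8) = mex{1,0} = 2
G(9) = mex{2,1} = 0
G(10) = mex{0,2} = 1
G(11) = mex{1,0} = 2
G(12) = mex{2,1} = 0
G(13) = mex{0,2} = 1
G(14) = mex{1,0} = 2
G(15) = mex{2,1} = 0
G(16) = mex{0,2} = 1
G_B(16) = 1.
Combined Grundy value = 1 ⊕ 1 = 0.

0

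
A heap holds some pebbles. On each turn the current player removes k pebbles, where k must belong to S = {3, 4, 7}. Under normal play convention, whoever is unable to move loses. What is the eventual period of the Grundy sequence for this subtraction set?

n :  0  1  2  3  4  5  6  7  8  9 10 11 12 13 14 15 16 17 18 19 20 21
G :  0  0  0  1  1  1  2  2  2  3  0  0  0  1  1  1  2  2  2  3  0  0
G(n+10) = G(n) holds for n = 0,…,6 (a full window of length max(S) = 7), so the sequence is purely periodic with period 10.

10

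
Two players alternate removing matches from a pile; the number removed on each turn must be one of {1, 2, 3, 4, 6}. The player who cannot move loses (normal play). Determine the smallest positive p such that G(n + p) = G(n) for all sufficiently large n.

n :  0  1  2  3  4  5  6  7  8  9 10 11 12 13 14
G :  0  1  2  3  4  0  1  2  3  4  0  1  2  3  4
G(n+5) = G(n) holds for n = 0,…,5 (a full window of length max(S) = 6), so the sequence is purely periodic with period 5.

5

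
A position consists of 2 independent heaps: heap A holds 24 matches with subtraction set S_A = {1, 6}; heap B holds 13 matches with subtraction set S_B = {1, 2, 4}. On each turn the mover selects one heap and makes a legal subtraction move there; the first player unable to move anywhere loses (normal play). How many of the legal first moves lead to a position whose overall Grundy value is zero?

Heap A, S = {1, 6}:
G(0) = 0
G(1) = mex{0} = 1
G(2) = mex{1} = 0
G(3) = mex{0} = 1
G(4) = mex{1} = 0
G(5) = mex{0} = 1
G(6) = mex{1,0} = 2
G(7) = mex{2,1} = 0
G(8) = mex{0,0} = 1
G(9) = mex{1,1} = 0
G(10) = mex{0,0} = 1
G(11) = mex{1,1} = 0
G(12) = mex{0,2} = 1
G(13) = mex{1,0} = 2
G(14) = mex{2,1} = 0
G(15) = mex{0,0} = 1
G(16) = mex{1,1} = 0
G(17) = mex{0,0} = 1
G(18) = mex{1,1} = 0
G(19) = mex{0,2} = 1
G(20) = mex{1,0} = 2
G(21) = mex{2,1} = 0
G(22) = mex{0,0} = 1
G(23) = mex{1,1} = 0
G(24) = mex{0,0} = 1
G_A(24) = 1.
Heap B, S = {1, 2, 4}:
n :  0  1  2  3  4  5  6  7  8  9 10 11 12 13
G :  0  1  2  0  1  2  0  1  2  0  1  2  0  1
G_B(13) = 1.
Combined Grundy value = 1 ⊕ 1 = 0.
A winning move leaves total XOR = 0, i.e. changes one component's Grundy value g to g ⊕ X where X is the current total.
Heap A: target g' = 1⊕0 = 1, but every legal move changes the Grundy value (mex property), so 0 moves.
Heap B: target g' = 1⊕0 = 1, but every legal move changes the Grundy value (mex property), so 0 moves.

0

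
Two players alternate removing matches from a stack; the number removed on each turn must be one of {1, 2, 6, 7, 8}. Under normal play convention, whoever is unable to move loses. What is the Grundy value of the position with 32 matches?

5

n :  0  1  2  3  4  5  6  7  8  9 10 11 12 13 14 15 16 17 18 19 20 21 22 23 24 25 26 27 28 29 30 31 32
G :  0  1  2  0  1  2  3  4  5  3  4  5  0  1  2  0  1  2  3  4  5  3  4  5  0  1  2  0  1  2  3  4  5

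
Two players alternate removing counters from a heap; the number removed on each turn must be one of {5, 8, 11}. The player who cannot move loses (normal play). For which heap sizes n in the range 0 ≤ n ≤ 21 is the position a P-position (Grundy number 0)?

n :  0  1  2  3  4  5  6  7  8  9 10 11 12 13 14 15 16 17 18 19 20 21
G :  0  0  0  0  0  1  1  1  1  1  2  2  2  2  2  3  0  0  0  0  0  1
P-positions are exactly the n with G(n) = 0.

0, 1, 2, 3, 4, 16, 17, 18, 19, 20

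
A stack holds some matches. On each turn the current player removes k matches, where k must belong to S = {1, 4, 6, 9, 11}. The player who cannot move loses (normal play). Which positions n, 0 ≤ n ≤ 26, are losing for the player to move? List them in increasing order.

G(0) = 0
G(1) = mex{0} = 1
G(2) = mex{1} = 0
G(3) = mex{0} = 1
G(4) = mex{1,0} = 2
G(5) = mex{2,1} = 0
G(6) = mex{0,0,0} = 1
G(7) = mex{1,1,1} = 0
G(8) = mex{0,2,0} = 1
G(9) = mex{1,0,1,0} = 2
G(10) = mex{2,1,2,1} = 0
G(11) = mex{0,0,0,0,0} = 1
G(12) = mex{1,1,1,1,1} = 0
G(13) = mex{0,2,0,2,0} = 1
G(14) = mex{1,0,1,0,1} = 2
G(15) = mex{2,1,2,1,2} = 0
G(16) = mex{0,0,0,0,0} = 1
G(17) = mex{1,1,1,1,1} = 0
G(18) = mex{0,2,0,2,0} = 1
G(19) = mex{1,0,1,0,1} = 2
G(20) = mex{2,1,2,1,2} = 0
G(21) = mex{0,0,0,0,0} = 1
G(22) = mex{1,1,1,1,1} = 0
G(23) = mex{0,2,0,2,0} = 1
G(24) = mex{1,0,1,0,1} = 2
G(25) = mex{2,1,2,1,2} = 0
G(26) = mex{0,0,0,0,0} = 1
P-positions are exactly the n with G(n) = 0.

0, 2, 5, 7, 10, 12, 15, 17, 20, 22, 25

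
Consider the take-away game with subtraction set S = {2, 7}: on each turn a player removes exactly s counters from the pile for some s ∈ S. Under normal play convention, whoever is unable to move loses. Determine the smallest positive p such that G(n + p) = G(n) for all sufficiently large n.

G(0) = 0
G(1) = mex{} = 0
G(2) = mex{0} = 1
G(3) = mex{0} = 1
G(4) = mex{1} = 0
G(5) = mex{1} = 0
G(6) = mex{0} = 1
G(7) = mex{0,0} = 1
G(8) = mex{1,0} = 2
G(9) = mex{1,1} = 0
G(10) = mex{2,1} = 0
G(11) = mex{0,0} = 1
G(12) = mex{0,0} = 1
G(13) = mex{1,1} = 0
G(14) = mex{1,1} = 0
G(15) = mex{0,2} = 1
G(16) = mex{0,0} = 1
G(17) = mex{1,0} = 2
G(18) = mex{1,1} = 0
G(19) = mex{2,1} = 0
G(n+9) = G(n) holds for n = 0,…,6 (a full window of length max(S) = 7), so the sequence is purely periodic with period 9.

9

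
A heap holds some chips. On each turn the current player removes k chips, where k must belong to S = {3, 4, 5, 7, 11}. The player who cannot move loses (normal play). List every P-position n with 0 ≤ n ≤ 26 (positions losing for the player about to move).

G(0) = 0
G(1) = mex{} = 0
G(2) = mex{} = 0
G(3) = mex{0} = 1
G(4) = mex{0,0} = 1
G(5) = mex{0,0,0} = 1
G(6) = mex{1,0,0} = 2
G(7) = mex{1,1,0,0} = 2
G(8) = mex{1,1,1,0} = 2
G(9) = mex{2,1,1,0} = 3
G(10) = mex{2,2,1,1} = 0
G(11) = mex{2,2,2,1,0} = 3
G(12) = mex{3,2,2,1,0} = 4
G(13) = mex{0,3,2,2,0} = 1
G(14) = mex{3,0,3,2,1} = 4
G(15) = mex{4,3,0,2,1} = 5
G(16) = mex{1,4,3,3,1} = 0
G(17) = mex{4,1,4,0,2} = 3
G(18) = mex{5,4,1,3,2} = 0
G(19) = mex{0,5,4,4,2} = 1
G(20) = mex{3,0,5,1,3} = 2
G(21) = mex{0,3,0,4,0} = 1
G(22) = mex{1,0,3,5,3} = 2
G(23) = mex{2,1,0,0,4} = 3
G(24) = mex{1,2,1,3,1} = 0
G(25) = mex{2,1,2,0,4} = 3
G(26) = mex{3,2,1,1,5} = 0
P-positions are exactly the n with G(n) = 0.

0, 1, 2, 10, 16, 18, 24, 26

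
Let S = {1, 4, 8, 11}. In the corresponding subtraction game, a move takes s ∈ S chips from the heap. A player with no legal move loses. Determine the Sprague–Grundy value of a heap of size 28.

2

n :  0  1  2  3  4  5  6  7  8  9 10 11 12 13 14 15 16 17 18 19 20 21 22 23 24 25 26 27 28
G :  0  1  0  1  2  0  1  0  1  2  3  2  0  1  0  1  2  0  1  0  1  2  3  2  0  1  0  1  2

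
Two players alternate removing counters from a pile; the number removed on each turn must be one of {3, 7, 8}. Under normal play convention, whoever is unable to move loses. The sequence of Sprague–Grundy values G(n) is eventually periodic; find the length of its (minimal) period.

n :  0  1  2  3  4  5  6  7  8  9 10 11 12 13 14 15 16 17 18 19 20 21 22 23 24 25
G :  0  0  0  1  1  1  0  2  2  1  3  0  0  2  1  1  0  0  2  1  1  0  0  2  1  1
From n = 11 onward G(n+5) = G(n); since this holds over max(S) = 8 consecutive positions the period is 5 (pre-period 11).

5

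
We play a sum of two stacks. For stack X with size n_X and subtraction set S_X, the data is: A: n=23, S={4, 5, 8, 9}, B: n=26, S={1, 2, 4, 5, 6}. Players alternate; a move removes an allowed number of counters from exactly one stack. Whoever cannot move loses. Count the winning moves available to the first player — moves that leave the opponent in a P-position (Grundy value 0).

Stack A, S = {4, 5, 8, 9}:
n :  0  1  2  3  4  5  6  7  8  9 10 11 12 13 14 15 16 17 18 19 20 21 22 23
G :  0  0  0  0  1  1  1  1  2  2  2  2  3  0  0  0  0  1  1  1  1  2  2  2
G_A(23) = 2.
Stack B, S = {1, 2, 4, 5, 6}:
G(0) = 0
G(1) = mex{0} = 1
G(2) = mex{1,0} = 2
G(3) = mex{2,1} = 0
G(4) = mex{0,2,0} = 1
G(5) = mex{1,0,1,0} = 2
G(6) = mex{2,1,2,1,0} = 3
G(7) = mex{3,2,0,2,1} = 4
G(8) = mex{4,3,1,0,2} = 5
G(9) = mex{5,4,2,1,0} = 3
G(10) = mex{3,5,3,2,1} = 0
G(11) = mex{0,3,4,3,2} = 1
G(12) = mex{1,0,5,4,3} = 2
G(13) = mex{2,1,3,5,4} = 0
G(14) = mex{0,2,0,3,5} = 1
G(15) = mex{1,0,1,0,3} = 2
G(16) = mex{2,1,2,1,0} = 3
G(17) = mex{3,2,0,2,1} = 4
G(18) = mex{4,3,1,0,2} = 5
G(19) = mex{5,4,2,1,0} = 3
G(20) = mex{3,5,3,2,1} = 0
G(21) = mex{0,3,4,3,2} = 1
G(22) = mex{1,0,5,4,3} = 2
G(23) = mex{2,1,3,5,4} = 0
G(24) = mex{0,2,0,3,5} = 1
G(25) = mex{1,0,1,0,3} = 2
G(26) = mex{2,1,2,1,0} = 3
G_B(26) = 3.
Combined Grundy value = 2 ⊕ 3 = 1.
A winning move leaves total XOR = 0, i.e. changes one component's Grundy value g to g ⊕ X where X is the current total.
Stack A: need g' = 2⊕1 = 3. Options: 23−4→G=1, 23−5→G=1, 23−8→G=0, 23−9→G=0. Hits: 0.
Stack B: need g' = 3⊕1 = 2. Options: 26−1→G=2, 26−2→G=1, 26−4→G=2, 26−5→G=1, 26−6→G=0. Hits: 2.

2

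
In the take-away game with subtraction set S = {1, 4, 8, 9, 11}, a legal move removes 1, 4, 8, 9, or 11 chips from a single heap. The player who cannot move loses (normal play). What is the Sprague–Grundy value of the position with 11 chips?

n :  0  1  2  3  4  5  6  7  8  9 10 11
G :  0  1  0  1  2  0  1  0  1  2  3  2

2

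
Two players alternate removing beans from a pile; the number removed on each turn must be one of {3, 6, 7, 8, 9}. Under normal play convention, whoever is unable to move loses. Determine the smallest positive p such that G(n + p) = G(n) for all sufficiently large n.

12

G(0) = 0
G(1) = mex{} = 0
G(2) = mex{} = 0
G(3) = mex{0} = 1
G(4) = mex{0} = 1
G(5) = mex{0} = 1
G(6) = mex{1,0} = 2
G(7) = mex{1,0,0} = 2
G(8) = mex{1,0,0,0} = 2
G(9) = mex{2,1,0,0,0} = 3
G(10) = mex{2,1,1,0,0} = 3
G(11) = mex{2,1,1,1,0} = 3
G(12) = mex{3,2,1,1,1} = 0
G(13) = mex{3,2,2,1,1} = 0
G(14) = mex{3,2,2,2,1} = 0
G(15) = mex{0,3,2,2,2} = 1
G(16) = mex{0,3,3,2,2} = 1
G(17) = mex{0,3,3,3,2} = 1
G(18) = mex{1,0,3,3,3} = 2
G(19) = mex{1,0,0,3,3} = 2
G(20) = mex{1,0,0,0,3} = 2
G(21) = mex{2,1,0,0,0} = 3
G(22) = mex{2,1,1,0,0} = 3
G(23) = mex{2,1,1,1,0} = 3
G(24) = mex{3,2,1,1,1} = 0
G(25) = mex{3,2,2,1,1} = 0
G(n+12) = G(n) holds for n = 0,…,8 (a full window of length max(S) = 9), so the sequence is purely periodic with period 12.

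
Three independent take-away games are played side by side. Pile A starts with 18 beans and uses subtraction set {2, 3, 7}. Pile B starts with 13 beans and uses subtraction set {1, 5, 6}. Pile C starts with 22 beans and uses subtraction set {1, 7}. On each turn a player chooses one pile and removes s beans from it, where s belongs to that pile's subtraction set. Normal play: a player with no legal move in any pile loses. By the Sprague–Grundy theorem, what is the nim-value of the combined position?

1

Pile A, S = {2, 3, 7}:
n :  0  1  2  3  4  5  6  7  8  9 10 11 12 13 14 15 16 17 18
G :  0  0  1  1  2  0  0  1  1  2  0  0  1  1  2  0  0  1  1
G_A(18) = 1.
Pile B, S = {1, 5, 6}:
G(0) = 0
G(1) = mex{0} = 1
G(2) = mex{1} = 0
G(3) = mex{0} = 1
G(4) = mex{1} = 0
G(5) = mex{0,0} = 1
G(6) = mex{1,1,0} = 2
G(7) = mex{2,0,1} = 3
G(8) = mex{3,1,0} = 2
G(9) = mex{2,0,1} = 3
G(10) = mex{3,1,0} = 2
G(11) = mex{2,2,1} = 0
G(12) = mex{0,3,2} = 1
G(13) = mex{1,2,3} = 0
G_B(13) = 0.
Pile C, S = {1, 7}:
G(0) = 0
G(1) = mex{0} = 1
G(2) = mex{1} = 0
G(3) = mex{0} = 1
G(4) = mex{1} = 0
G(5) = mex{0} = 1
G(6) = mex{1} = 0
G(7) = mex{0,0} = 1
G(8) = mex{1,1} = 0
G(9) = mex{0,0} = 1
G(10) = mex{1,1} = 0
G(11) = mex{0,0} = 1
G(12) = mex{1,1} = 0
G(13) = mex{0,0} = 1
G(14) = mex{1,1} = 0
G(15) = mex{0,0} = 1
G(16) = mex{1,1} = 0
G(17) = mex{0,0} = 1
G(18) = mex{1,1} = 0
G(19) = mex{0,0} = 1
G(20) = mex{1,1} = 0
G(21) = mex{0,0} = 1
G(22) = mex{1,1} = 0
G_C(22) = 0.
Combined Grundy value = 1 ⊕ 0 ⊕ 0 = 1.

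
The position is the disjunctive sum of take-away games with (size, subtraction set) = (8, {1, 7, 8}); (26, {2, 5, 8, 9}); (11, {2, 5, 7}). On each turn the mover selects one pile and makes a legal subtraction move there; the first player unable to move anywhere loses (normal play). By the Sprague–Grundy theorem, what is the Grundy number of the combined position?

0

Pile A, S = {1, 7, 8}:
G(0) = 0
G(1) = mex{0} = 1
G(2) = mex{1} = 0
G(3) = mex{0} = 1
G(4) = mex{1} = 0
G(5) = mex{0} = 1
G(6) = mex{1} = 0
G(7) = mex{0,0} = 1
G(8) = mex{1,1,0} = 2
G_A(8) = 2.
Pile B, S = {2, 5, 8, 9}:
n :  0  1  2  3  4  5  6  7  8  9 10 11 12 13 14 15 16 17 18 19 20 21 22 23 24 25 26
G :  0  0  1  1  0  2  1  0  2  1  3  0  2  1  0  2  1  0  0  1  1  0  2  1  0  2  1
G_B(26) = 1.
Pile C, S = {2, 5, 7}:
n :  0  1  2  3  4  5  6  7  8  9 10 11
G :  0  0  1  1  0  2  1  3  2  2  0  3
G_C(11) = 3.
Combined Grundy value = 2 ⊕ 1 ⊕ 3 = 0.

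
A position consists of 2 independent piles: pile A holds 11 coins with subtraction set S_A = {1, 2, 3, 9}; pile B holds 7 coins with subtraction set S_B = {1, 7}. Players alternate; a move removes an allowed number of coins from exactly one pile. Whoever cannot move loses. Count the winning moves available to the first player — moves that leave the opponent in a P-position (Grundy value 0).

Pile A, S = {1, 2, 3, 9}:
G(0) = 0
G(1) = mex{0} = 1
G(2) = mex{1,0} = 2
G(3) = mex{2,1,0} = 3
G(4) = mex{3,2,1} = 0
G(5) = mex{0,3,2} = 1
G(6) = mex{1,0,3} = 2
G(7) = mex{2,1,0} = 3
G(8) = mex{3,2,1} = 0
G(9) = mex{0,3,2,0} = 1
G(10) = mex{1,0,3,1} = 2
G(11) = mex{2,1,0,2} = 3
G_A(11) = 3.
Pile B, S = {1, 7}:
G(0) = 0
G(1) = mex{0} = 1
G(2) = mex{1} = 0
G(3) = mex{0} = 1
G(4) = mex{1} = 0
G(5) = mex{0} = 1
G(6) = mex{1} = 0
G(7) = mex{0,0} = 1
G_B(7) = 1.
Combined Grundy value = 3 ⊕ 1 = 2.
A winning move leaves total XOR = 0, i.e. changes one component's Grundy value g to g ⊕ X where X is the current total.
Pile A: need g' = 3⊕2 = 1. Options: 11−1→G=2, 11−2→G=1, 11−3→G=0, 11−9→G=2. Hits: 1.
Pile B: need g' = 1⊕2 = 3. Options: 7−1→G=0, 7−7→G=0. Hits: 0.

1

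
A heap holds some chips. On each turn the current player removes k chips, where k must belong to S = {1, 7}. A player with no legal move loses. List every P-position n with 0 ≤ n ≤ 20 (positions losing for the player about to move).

G(0) = 0
G(1) = mex{0} = 1
G(2) = mex{1} = 0
G(3) = mex{0} = 1
G(4) = mex{1} = 0
G(5) = mex{0} = 1
G(6) = mex{1} = 0
G(7) = mex{0,0} = 1
G(8) = mex{1,1} = 0
G(9) = mex{0,0} = 1
G(10) = mex{1,1} = 0
G(11) = mex{0,0} = 1
G(12) = mex{1,1} = 0
G(13) = mex{0,0} = 1
G(14) = mex{1,1} = 0
G(15) = mex{0,0} = 1
G(16) = mex{1,1} = 0
G(17) = mex{0,0} = 1
G(18) = mex{1,1} = 0
G(19) = mex{0,0} = 1
G(20) = mex{1,1} = 0
P-positions are exactly the n with G(n) = 0.

0, 2, 4, 6, 8, 10, 12, 14, 16, 18, 20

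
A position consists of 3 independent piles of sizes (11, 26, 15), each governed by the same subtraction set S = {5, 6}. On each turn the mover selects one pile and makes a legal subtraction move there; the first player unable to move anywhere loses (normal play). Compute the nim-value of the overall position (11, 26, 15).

All piles use S = {5, 6}:
G(0) = 0
G(1) = mex{} = 0
G(2) = mex{} = 0
G(3) = mex{} = 0
G(4) = mex{} = 0
G(5) = mex{0} = 1
G(6) = mex{0,0} = 1
G(7) = mex{0,0} = 1
G(8) = mex{0,0} = 1
G(9) = mex{0,0} = 1
G(10) = mex{1,0} = 2
G(11) = mex{1,1} = 0
G(12) = mex{1,1} = 0
G(13) = mex{1,1} = 0
G(14) = mex{1,1} = 0
G(15) = mex{2,1} = 0
G(16) = mex{0,2} = 1
G(17) = mex{0,0} = 1
G(18) = mex{0,0} = 1
G(19) = mex{0,0} = 1
G(20) = mex{0,0} = 1
G(21) = mex{1,0} = 2
G(22) = mex{1,1} = 0
G(23) = mex{1,1} = 0
G(24) = mex{1,1} = 0
G(25) = mex{1,1} = 0
G(26) = mex{2,1} = 0
Pile A: G(11) = 0.
Pile B: G(26) = 0.
Pile C: G(15) = 0.
Combined Grundy value = 0 ⊕ 0 ⊕ 0 = 0.

0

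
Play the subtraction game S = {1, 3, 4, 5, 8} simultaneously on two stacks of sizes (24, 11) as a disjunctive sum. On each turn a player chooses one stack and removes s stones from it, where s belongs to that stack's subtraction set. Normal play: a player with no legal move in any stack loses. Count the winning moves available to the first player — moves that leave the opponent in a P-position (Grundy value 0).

2

All stacks use S = {1, 3, 4, 5, 8}:
G(0) = 0
G(1) = mex{0} = 1
G(2) = mex{1} = 0
G(3) = mex{0,0} = 1
G(4) = mex{1,1,0} = 2
G(5) = mex{2,0,1,0} = 3
G(6) = mex{3,1,0,1} = 2
G(7) = mex{2,2,1,0} = 3
G(8) = mex{3,3,2,1,0} = 4
G(9) = mex{4,2,3,2,1} = 0
G(10) = mex{0,3,2,3,0} = 1
G(11) = mex{1,4,3,2,1} = 0
G(12) = mex{0,0,4,3,2} = 1
G(13) = mex{1,1,0,4,3} = 2
G(14) = mex{2,0,1,0,2} = 3
G(15) = mex{3,1,0,1,3} = 2
G(16) = mex{2,2,1,0,4} = 3
G(17) = mex{3,3,2,1,0} = 4
G(18) = mex{4,2,3,2,1} = 0
G(19) = mex{0,3,2,3,0} = 1
G(20) = mex{1,4,3,2,1} = 0
G(21) = mex{0,0,4,3,2} = 1
G(22) = mex{1,1,0,4,3} = 2
G(23) = mex{2,0,1,0,2} = 3
G(24) = mex{3,1,0,1,3} = 2
Stack A: G(24) = 2.
Stack B: G(11) = 0.
Combined Grundy value = 2 ⊕ 0 = 2.
A winning move leaves total XOR = 0, i.e. changes one component's Grundy value g to g ⊕ X where X is the current total.
Stack A: need g' = 2⊕2 = 0. Options: 24−1→G=3, 24−3→G=1, 24−4→G=0, 24−5→G=1, 24−8→G=3. Hits: 1.
Stack B: need g' = 0⊕2 = 2. Options: 11−1→G=1, 11−3→G=4, 11−4→G=3, 11−5→G=2, 11−8→G=1. Hits: 1.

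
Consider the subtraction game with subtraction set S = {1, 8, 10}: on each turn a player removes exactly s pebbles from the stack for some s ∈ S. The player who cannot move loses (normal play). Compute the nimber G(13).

0

G(0) = 0
G(1) = mex{0} = 1
G(2) = mex{1} = 0
G(3) = mex{0} = 1
G(4) = mex{1} = 0
G(5) = mex{0} = 1
G(6) = mex{1} = 0
G(7) = mex{0} = 1
G(8) = mex{1,0} = 2
G(9) = mex{2,1} = 0
G(10) = mex{0,0,0} = 1
G(11) = mex{1,1,1} = 0
G(12) = mex{0,0,0} = 1
G(13) = mex{1,1,1} = 0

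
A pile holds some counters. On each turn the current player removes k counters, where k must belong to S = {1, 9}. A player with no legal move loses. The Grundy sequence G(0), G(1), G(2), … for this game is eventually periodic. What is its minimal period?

2

n :  0  1  2  3  4  5  6  7  8  9 10 11 12 13 14
G :  0  1  0  1  0  1  0  1  0  1  0  1  0  1  0
G(n+2) = G(n) holds for n = 0,…,8 (a full window of length max(S) = 9), so the sequence is purely periodic with period 2.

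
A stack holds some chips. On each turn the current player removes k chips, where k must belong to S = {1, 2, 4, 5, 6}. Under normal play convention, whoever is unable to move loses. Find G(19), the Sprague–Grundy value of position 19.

3

G(0) = 0
G(1) = mex{0} = 1
G(2) = mex{1,0} = 2
G(3) = mex{2,1} = 0
G(4) = mex{0,2,0} = 1
G(5) = mex{1,0,1,0} = 2
G(6) = mex{2,1,2,1,0} = 3
G(7) = mex{3,2,0,2,1} = 4
G(8) = mex{4,3,1,0,2} = 5
G(9) = mex{5,4,2,1,0} = 3
G(10) = mex{3,5,3,2,1} = 0
G(11) = mex{0,3,4,3,2} = 1
G(12) = mex{1,0,5,4,3} = 2
G(13) = mex{2,1,3,5,4} = 0
G(14) = mex{0,2,0,3,5} = 1
G(15) = mex{1,0,1,0,3} = 2
G(16) = mex{2,1,2,1,0} = 3
G(17) = mex{3,2,0,2,1} = 4
G(18) = mex{4,3,1,0,2} = 5
G(19) = mex{5,4,2,1,0} = 3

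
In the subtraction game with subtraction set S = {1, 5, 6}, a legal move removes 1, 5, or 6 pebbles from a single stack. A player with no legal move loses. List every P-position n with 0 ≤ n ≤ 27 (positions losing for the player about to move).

G(0) = 0
G(1) = mex{0} = 1
G(2) = mex{1} = 0
G(3) = mex{0} = 1
G(4) = mex{1} = 0
G(5) = mex{0,0} = 1
G(6) = mex{1,1,0} = 2
G(7) = mex{2,0,1} = 3
G(8) = mex{3,1,0} = 2
G(9) = mex{2,0,1} = 3
G(10) = mex{3,1,0} = 2
G(11) = mex{2,2,1} = 0
G(12) = mex{0,3,2} = 1
G(13) = mex{1,2,3} = 0
G(14) = mex{0,3,2} = 1
G(15) = mex{1,2,3} = 0
G(16) = mex{0,0,2} = 1
G(17) = mex{1,1,0} = 2
G(18) = mex{2,0,1} = 3
G(19) = mex{3,1,0} = 2
G(20) = mex{2,0,1} = 3
G(21) = mex{3,1,0} = 2
G(22) = mex{2,2,1} = 0
G(23) = mex{0,3,2} = 1
G(24) = mex{1,2,3} = 0
G(25) = mex{0,3,2} = 1
G(26) = mex{1,2,3} = 0
G(27) = mex{0,0,2} = 1
P-positions are exactly the n with G(n) = 0.

0, 2, 4, 11, 13, 15, 22, 24, 26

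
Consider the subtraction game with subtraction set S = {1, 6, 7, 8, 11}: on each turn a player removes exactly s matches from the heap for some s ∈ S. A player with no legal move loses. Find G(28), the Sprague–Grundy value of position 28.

G(0) = 0
G(1) = mex{0} = 1
G(2) = mex{1} = 0
G(3) = mex{0} = 1
G(4) = mex{1} = 0
G(5) = mex{0} = 1
G(6) = mex{1,0} = 2
G(7) = mex{2,1,0} = 3
G(8) = mex{3,0,1,0} = 2
G(9) = mex{2,1,0,1} = 3
G(10) = mex{3,0,1,0} = 2
G(11) = mex{2,1,0,1,0} = 3
G(12) = mex{3,2,1,0,1} = 4
G(13) = mex{4,3,2,1,0} = 5
G(14) = mex{5,2,3,2,1} = 0
G(15) = mex{0,3,2,3,0} = 1
G(16) = mex{1,2,3,2,1} = 0
G(17) = mex{0,3,2,3,2} = 1
G(18) = mex{1,4,3,2,3} = 0
G(19) = mex{0,5,4,3,2} = 1
G(20) = mex{1,0,5,4,3} = 2
G(21) = mex{2,1,0,5,2} = 3
G(22) = mex{3,0,1,0,3} = 2
G(23) = mex{2,1,0,1,4} = 3
G(24) = mex{3,0,1,0,5} = 2
G(25) = mex{2,1,0,1,0} = 3
G(26) = mex{3,2,1,0,1} = 4
G(27) = mex{4,3,2,1,0} = 5
G(28) = mex{5,2,3,2,1} = 0

0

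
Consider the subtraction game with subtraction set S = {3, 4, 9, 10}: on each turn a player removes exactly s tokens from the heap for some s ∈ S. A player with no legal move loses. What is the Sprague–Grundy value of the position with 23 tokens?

1

n :  0  1  2  3  4  5  6  7  8  9 10 11 12 13 14 15 16 17 18 19 20 21 22 23
G :  0  0  0  1  1  1  2  0  0  3  1  1  2  0  0  0  1  1  1  2  0  0  3  1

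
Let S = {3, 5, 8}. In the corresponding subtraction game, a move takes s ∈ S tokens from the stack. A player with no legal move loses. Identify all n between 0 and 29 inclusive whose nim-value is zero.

0, 1, 2, 11, 12, 13, 22, 23, 24

n :  0  1  2  3  4  5  6  7  8  9 10 11 12 13 14 15 16 17 18 19 20 21 22 23 24 25 26 27 28 29
G :  0  0  0  1  1  1  2  2  2  3  3  0  0  0  1  1  1  2  2  2  3  3  0  0  0  1  1  1  2  2
P-positions are exactly the n with G(n) = 0.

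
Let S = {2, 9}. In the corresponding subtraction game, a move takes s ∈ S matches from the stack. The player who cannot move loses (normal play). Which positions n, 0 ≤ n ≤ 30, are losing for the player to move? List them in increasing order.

0, 1, 4, 5, 8, 11, 12, 15, 16, 19, 22, 23, 26, 27, 30

G(0) = 0
G(1) = mex{} = 0
G(2) = mex{0} = 1
G(3) = mex{0} = 1
G(4) = mex{1} = 0
G(5) = mex{1} = 0
G(6) = mex{0} = 1
G(7) = mex{0} = 1
G(8) = mex{1} = 0
G(9) = mex{1,0} = 2
G(10) = mex{0,0} = 1
G(11) = mex{2,1} = 0
G(12) = mex{1,1} = 0
G(13) = mex{0,0} = 1
G(14) = mex{0,0} = 1
G(15) = mex{1,1} = 0
G(16) = mex{1,1} = 0
G(17) = mex{0,0} = 1
G(18) = mex{0,2} = 1
G(19) = mex{1,1} = 0
G(20) = mex{1,0} = 2
G(21) = mex{0,0} = 1
G(22) = mex{2,1} = 0
G(23) = mex{1,1} = 0
G(24) = mex{0,0} = 1
G(25) = mex{0,0} = 1
G(26) = mex{1,1} = 0
G(27) = mex{1,1} = 0
G(28) = mex{0,0} = 1
G(29) = mex{0,2} = 1
G(30) = mex{1,1} = 0
P-positions are exactly the n with G(n) = 0.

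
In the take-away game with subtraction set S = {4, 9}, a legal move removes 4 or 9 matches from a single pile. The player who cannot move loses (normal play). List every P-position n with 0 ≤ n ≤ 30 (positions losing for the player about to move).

n :  0  1  2  3  4  5  6  7  8  9 10 11 12 13 14 15 16 17 18 19 20 21 22 23 24 25 26 27 28 29 30
G :  0  0  0  0  1  1  1  1  0  2  2  2  1  0  0  0  0  1  1  1  1  0  2  2  2  1  0  0  0  0  1
P-positions are exactly the n with G(n) = 0.

0, 1, 2, 3, 8, 13, 14, 15, 16, 21, 26, 27, 28, 29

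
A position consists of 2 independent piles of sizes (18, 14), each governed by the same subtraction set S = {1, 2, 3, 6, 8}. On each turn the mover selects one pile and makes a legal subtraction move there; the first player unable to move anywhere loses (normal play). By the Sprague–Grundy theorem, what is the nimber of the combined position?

1

All piles use S = {1, 2, 3, 6, 8}:
n :  0  1  2  3  4  5  6  7  8  9 10 11 12 13 14 15 16 17 18
G :  0  1  2  3  0  1  2  3  4  0  1  2  3  0  1  2  3  4  0
Pile A: G(18) = 0.
Pile B: G(14) = 1.
Combined Grundy value = 0 ⊕ 1 = 1.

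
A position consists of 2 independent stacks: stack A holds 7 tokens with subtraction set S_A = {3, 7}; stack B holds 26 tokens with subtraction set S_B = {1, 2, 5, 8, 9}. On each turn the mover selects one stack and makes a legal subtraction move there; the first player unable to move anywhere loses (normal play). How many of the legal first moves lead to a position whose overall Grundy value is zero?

Stack A, S = {3, 7}:
n : 0 1 2 3 4 5 6 7
G : 0 0 0 1 1 1 0 2
G_A(7) = 2.
Stack B, S = {1, 2, 5, 8, 9}:
n :  0  1  2  3  4  5  6  7  8  9 10 11 12 13 14 15 16 17 18 19 20 21 22 23 24 25 26
G :  0  1  2  0  1  2  0  1  2  3  0  1  2  0  1  2  0  1  2  3  0  1  2  0  1  2  0
G_B(26) = 0.
Combined Grundy value = 2 ⊕ 0 = 2.
A winning move leaves total XOR = 0, i.e. changes one component's Grundy value g to g ⊕ X where X is the current total.
Stack A: need g' = 2⊕2 = 0. Options: 7−3→G=1, 7−7→G=0. Hits: 1.
Stack B: need g' = 0⊕2 = 2. Options: 26−1→G=2, 26−2→G=1, 26−5→G=1, 26−8→G=2, 26−9→G=1. Hits: 2.

3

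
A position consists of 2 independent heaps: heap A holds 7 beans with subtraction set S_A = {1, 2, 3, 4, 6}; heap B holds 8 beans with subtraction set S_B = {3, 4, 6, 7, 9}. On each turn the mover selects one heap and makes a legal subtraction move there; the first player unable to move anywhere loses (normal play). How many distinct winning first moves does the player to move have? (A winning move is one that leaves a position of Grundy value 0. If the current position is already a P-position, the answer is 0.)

0

Heap A, S = {1, 2, 3, 4, 6}:
n : 0 1 2 3 4 5 6 7
G : 0 1 2 3 4 0 1 2
G_A(7) = 2.
Heap B, S = {3, 4, 6, 7, 9}:
G(0) = 0
G(1) = mex{} = 0
G(2) = mex{} = 0
G(3) = mex{0} = 1
G(4) = mex{0,0} = 1
G(5) = mex{0,0} = 1
G(6) = mex{1,0,0} = 2
G(7) = mex{1,1,0,0} = 2
G(8) = mex{1,1,0,0} = 2
G_B(8) = 2.
Combined Grundy value = 2 ⊕ 2 = 0.
A winning move leaves total XOR = 0, i.e. changes one component's Grundy value g to g ⊕ X where X is the current total.
Heap A: target g' = 2⊕0 = 2, but every legal move changes the Grundy value (mex property), so 0 moves.
Heap B: target g' = 2⊕0 = 2, but every legal move changes the Grundy value (mex property), so 0 moves.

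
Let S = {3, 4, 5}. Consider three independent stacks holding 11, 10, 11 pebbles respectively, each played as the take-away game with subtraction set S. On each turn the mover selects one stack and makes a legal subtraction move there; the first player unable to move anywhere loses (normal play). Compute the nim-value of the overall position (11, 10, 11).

0

All stacks use S = {3, 4, 5}:
n :  0  1  2  3  4  5  6  7  8  9 10 11
G :  0  0  0  1  1  1  2  2  0  0  0  1
Stack A: G(11) = 1.
Stack B: G(10) = 0.
Stack C: G(11) = 1.
Combined Grundy value = 1 ⊕ 0 ⊕ 1 = 0.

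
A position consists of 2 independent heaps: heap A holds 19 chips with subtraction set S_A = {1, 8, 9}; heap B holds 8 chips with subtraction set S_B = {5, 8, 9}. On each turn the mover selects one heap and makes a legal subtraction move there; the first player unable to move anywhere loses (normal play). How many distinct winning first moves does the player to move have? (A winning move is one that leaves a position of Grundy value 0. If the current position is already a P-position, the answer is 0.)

Heap A, S = {1, 8, 9}:
G(0) = 0
G(1) = mex{0} = 1
G(2) = mex{1} = 0
G(3) = mex{0} = 1
G(4) = mex{1} = 0
G(5) = mex{0} = 1
G(6) = mex{1} = 0
G(7) = mex{0} = 1
G(8) = mex{1,0} = 2
G(9) = mex{2,1,0} = 3
G(10) = mex{3,0,1} = 2
G(11) = mex{2,1,0} = 3
G(12) = mex{3,0,1} = 2
G(13) = mex{2,1,0} = 3
G(14) = mex{3,0,1} = 2
G(15) = mex{2,1,0} = 3
G(16) = mex{3,2,1} = 0
G(17) = mex{0,3,2} = 1
G(18) = mex{1,2,3} = 0
G(19) = mex{0,3,2} = 1
G_A(19) = 1.
Heap B, S = {5, 8, 9}:
G(0) = 0
G(1) = mex{} = 0
G(2) = mex{} = 0
G(3) = mex{} = 0
G(4) = mex{} = 0
G(5) = mex{0} = 1
G(6) = mex{0} = 1
G(7) = mex{0} = 1
G(8) = mex{0,0} = 1
G_B(8) = 1.
Combined Grundy value = 1 ⊕ 1 = 0.
A winning move leaves total XOR = 0, i.e. changes one component's Grundy value g to g ⊕ X where X is the current total.
Heap A: target g' = 1⊕0 = 1, but every legal move changes the Grundy value (mex property), so 0 moves.
Heap B: target g' = 1⊕0 = 1, but every legal move changes the Grundy value (mex property), so 0 moves.

0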